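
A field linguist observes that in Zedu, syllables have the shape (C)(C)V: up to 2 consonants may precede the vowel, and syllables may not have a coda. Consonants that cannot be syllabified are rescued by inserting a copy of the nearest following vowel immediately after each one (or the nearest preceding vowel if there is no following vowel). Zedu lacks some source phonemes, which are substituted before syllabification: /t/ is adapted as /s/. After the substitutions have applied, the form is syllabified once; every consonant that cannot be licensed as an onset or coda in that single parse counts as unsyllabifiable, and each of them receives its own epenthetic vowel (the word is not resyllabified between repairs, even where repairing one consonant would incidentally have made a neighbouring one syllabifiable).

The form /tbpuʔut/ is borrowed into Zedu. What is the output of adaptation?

Substitution: /t/ → /s/, giving /sbpuʔus/.
Under (C)(C)V, the unsyllabifiable consonants are /s/, /s/ (no codas are permitted; onsets may contain at most 2 consonants).
Inserting the epenthetic vowel yields /s/ → /su/, /s/ → /su/.

subpuʔusu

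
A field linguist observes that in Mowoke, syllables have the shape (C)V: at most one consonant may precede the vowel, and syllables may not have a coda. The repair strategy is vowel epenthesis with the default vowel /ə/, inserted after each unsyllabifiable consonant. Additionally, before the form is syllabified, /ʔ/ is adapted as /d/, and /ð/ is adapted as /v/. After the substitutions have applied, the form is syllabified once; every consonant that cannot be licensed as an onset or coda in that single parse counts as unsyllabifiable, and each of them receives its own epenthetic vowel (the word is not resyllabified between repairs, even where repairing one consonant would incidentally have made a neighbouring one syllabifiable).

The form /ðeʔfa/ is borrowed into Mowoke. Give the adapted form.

vedəfa

Substitution: /ð/ → /v/, /ʔ/ → /d/, giving /vedfa/.
Under (C)V, the unsyllabifiable consonants are /d/ (no codas are permitted; onsets are limited to one consonant).
Inserting the epenthetic vowel yields /d/ → /də/.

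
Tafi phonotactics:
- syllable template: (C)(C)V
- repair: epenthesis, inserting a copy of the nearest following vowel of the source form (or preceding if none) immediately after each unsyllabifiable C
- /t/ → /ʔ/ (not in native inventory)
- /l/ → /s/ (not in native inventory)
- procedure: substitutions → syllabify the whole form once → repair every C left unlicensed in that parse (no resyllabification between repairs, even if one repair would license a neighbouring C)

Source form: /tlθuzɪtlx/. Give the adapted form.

ʔusθuzɪʔɪsɪxɪ

Substitution: /t/ → /ʔ/, /l/ → /s/, giving /ʔsθuzɪʔsx/.
Syllabifying with onset maximization leaves /ʔ/, /ʔ/, /s/, /x/ stranded (no codas are permitted; onsets may contain at most 2 consonants).
Each unlicensed consonant becomes the onset of a new syllable: /ʔ/ → /ʔu/, /ʔ/ → /ʔɪ/, /s/ → /sɪ/, /x/ → /xɪ/.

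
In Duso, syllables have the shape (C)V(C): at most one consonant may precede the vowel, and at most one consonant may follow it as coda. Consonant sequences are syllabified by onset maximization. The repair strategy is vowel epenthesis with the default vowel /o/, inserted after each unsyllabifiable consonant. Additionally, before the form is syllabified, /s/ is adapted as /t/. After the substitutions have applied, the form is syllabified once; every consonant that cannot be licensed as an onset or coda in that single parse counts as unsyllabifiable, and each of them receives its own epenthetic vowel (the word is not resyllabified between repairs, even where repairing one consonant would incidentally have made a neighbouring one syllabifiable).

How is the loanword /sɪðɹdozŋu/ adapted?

Substitution: /s/ → /t/, giving /tɪðɹdozŋu/.
Syllabifying with onset maximization leaves /ɹ/ stranded (at most one coda consonant is licensed; onsets are limited to one consonant).
Each unlicensed consonant becomes the onset of a new syllable: /ɹ/ → /ɹo/.

tɪðɹodozŋu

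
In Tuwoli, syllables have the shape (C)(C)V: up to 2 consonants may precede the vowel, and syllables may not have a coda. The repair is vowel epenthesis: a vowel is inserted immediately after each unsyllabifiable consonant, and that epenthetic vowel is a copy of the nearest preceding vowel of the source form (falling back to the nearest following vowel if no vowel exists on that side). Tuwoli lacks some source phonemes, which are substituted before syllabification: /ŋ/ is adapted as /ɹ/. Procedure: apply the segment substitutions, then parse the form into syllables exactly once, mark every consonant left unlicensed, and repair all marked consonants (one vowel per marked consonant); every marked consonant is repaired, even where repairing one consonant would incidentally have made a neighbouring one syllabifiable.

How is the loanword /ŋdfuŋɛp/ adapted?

Substitution: /ŋ/ → /ɹ/, giving /ɹdfuɹɛp/.
Under (C)(C)V, the unsyllabifiable consonants are /ɹ/, /p/ (no codas are permitted; onsets may contain at most 2 consonants).
Epenthesis after each stranded consonant: /ɹ/ → /ɹu/, /p/ → /pɛ/.

ɹudfuɹɛpɛ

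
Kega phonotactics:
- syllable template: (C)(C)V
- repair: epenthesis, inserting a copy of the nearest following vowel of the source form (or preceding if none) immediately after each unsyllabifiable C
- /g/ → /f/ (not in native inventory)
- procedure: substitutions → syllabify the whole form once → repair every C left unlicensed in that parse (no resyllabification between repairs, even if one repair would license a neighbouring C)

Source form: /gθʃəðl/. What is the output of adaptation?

Substitution: /g/ → /f/, giving /fθʃəðl/.
Syllabifying with onset maximization leaves /f/, /ð/, /l/ stranded (no codas are permitted; onsets may contain at most 2 consonants).
Each unlicensed consonant becomes the onset of a new syllable: /f/ → /fə/, /ð/ → /ðə/, /l/ → /lə/.

fəθʃəðələ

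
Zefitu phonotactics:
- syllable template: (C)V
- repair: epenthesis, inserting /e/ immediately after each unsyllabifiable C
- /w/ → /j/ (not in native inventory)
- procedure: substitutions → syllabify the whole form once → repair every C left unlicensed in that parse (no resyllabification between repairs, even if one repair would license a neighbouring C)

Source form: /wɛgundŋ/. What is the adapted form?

jɛgunedeŋe

Substitution: /w/ → /j/, giving /jɛgundŋ/.
The consonants /n/, /d/, /ŋ/ cannot be parsed into a legal (C)V syllable (no codas are permitted; onsets are limited to one consonant).
Epenthesis after each stranded consonant: /n/ → /ne/, /d/ → /de/, /ŋ/ → /ŋe/.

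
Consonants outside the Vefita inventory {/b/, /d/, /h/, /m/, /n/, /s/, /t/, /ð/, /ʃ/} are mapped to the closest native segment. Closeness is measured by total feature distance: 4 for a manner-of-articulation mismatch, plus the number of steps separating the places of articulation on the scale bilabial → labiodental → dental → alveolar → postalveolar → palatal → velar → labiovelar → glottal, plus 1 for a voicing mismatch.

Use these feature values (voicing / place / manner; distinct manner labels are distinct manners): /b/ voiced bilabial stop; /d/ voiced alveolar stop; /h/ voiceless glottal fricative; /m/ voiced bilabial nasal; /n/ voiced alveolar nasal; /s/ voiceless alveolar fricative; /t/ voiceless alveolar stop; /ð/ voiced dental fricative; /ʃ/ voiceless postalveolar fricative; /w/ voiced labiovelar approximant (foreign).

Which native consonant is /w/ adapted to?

h

/h/ is closest: manner differs (approximant→fricative, +4), place distance 1 (labiovelar→glottal), voicing differs (+1); total 6. Next closest is /d/ at distance 8.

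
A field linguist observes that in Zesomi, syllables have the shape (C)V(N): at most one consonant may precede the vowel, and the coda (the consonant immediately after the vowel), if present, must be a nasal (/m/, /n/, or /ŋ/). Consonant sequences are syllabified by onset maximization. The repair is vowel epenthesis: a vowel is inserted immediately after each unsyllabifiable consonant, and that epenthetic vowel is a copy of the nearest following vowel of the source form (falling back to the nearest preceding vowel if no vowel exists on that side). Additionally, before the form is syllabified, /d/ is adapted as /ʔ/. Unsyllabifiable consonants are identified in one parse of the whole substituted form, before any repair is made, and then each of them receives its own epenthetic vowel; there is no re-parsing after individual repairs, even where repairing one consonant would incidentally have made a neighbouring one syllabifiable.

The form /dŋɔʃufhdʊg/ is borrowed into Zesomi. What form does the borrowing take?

ʔɔŋɔʃufʊhʊʔʊgʊ

Substitution: /d/ → /ʔ/, giving /ʔŋɔʃufhʔʊg/.
Syllabifying with onset maximization leaves /ʔ/, /f/, /h/, /g/ stranded (only a nasal (/m/, /n/, or /ŋ/) is licensed in coda position; onsets are limited to one consonant).
Each unlicensed consonant becomes the onset of a new syllable: /ʔ/ → /ʔɔ/, /f/ → /fʊ/, /h/ → /hʊ/, /g/ → /gʊ/.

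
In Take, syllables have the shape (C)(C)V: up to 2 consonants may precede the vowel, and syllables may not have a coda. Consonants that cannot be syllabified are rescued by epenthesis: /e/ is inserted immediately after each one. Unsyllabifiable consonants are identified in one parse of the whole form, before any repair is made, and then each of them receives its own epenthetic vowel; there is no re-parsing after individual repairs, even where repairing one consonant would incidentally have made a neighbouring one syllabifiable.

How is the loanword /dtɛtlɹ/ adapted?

The consonants /t/, /l/, /ɹ/ cannot be parsed into a legal (C)(C)V syllable (no codas are permitted; onsets may contain at most 2 consonants).
Each unlicensed consonant becomes the onset of a new syllable: /t/ → /te/, /l/ → /le/, /ɹ/ → /ɹe/.

dtɛteleɹe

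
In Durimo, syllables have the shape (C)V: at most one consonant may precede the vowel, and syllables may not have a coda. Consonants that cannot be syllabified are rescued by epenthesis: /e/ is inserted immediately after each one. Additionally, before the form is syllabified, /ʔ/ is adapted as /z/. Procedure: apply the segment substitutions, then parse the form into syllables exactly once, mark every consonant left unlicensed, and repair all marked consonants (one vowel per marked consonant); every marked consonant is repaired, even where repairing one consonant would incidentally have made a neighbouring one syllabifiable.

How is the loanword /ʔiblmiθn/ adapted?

Substitution: /ʔ/ → /z/, giving /ziblmiθn/.
The consonants /b/, /l/, /θ/, /n/ cannot be parsed into a legal (C)V syllable (no codas are permitted; onsets are limited to one consonant).
Each unlicensed consonant becomes the onset of a new syllable: /b/ → /be/, /l/ → /le/, /θ/ → /θe/, /n/ → /ne/.

zibelemiθene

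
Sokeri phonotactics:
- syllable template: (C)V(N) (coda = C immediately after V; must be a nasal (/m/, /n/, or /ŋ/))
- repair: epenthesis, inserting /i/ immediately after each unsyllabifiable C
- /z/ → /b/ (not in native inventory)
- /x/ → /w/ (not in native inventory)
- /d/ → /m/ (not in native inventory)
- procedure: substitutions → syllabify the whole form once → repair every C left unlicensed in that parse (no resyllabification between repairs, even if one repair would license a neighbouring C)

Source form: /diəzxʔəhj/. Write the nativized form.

miəbiwiʔəhiji

Substitution: /d/ → /m/, /z/ → /b/, /x/ → /w/, giving /miəbwʔəhj/.
Syllabifying with onset maximization leaves /b/, /w/, /h/, /j/ stranded (only a nasal (/m/, /n/, or /ŋ/) is licensed in coda position; onsets are limited to one consonant).
Inserting the epenthetic vowel yields /b/ → /bi/, /w/ → /wi/, /h/ → /hi/, /j/ → /ji/.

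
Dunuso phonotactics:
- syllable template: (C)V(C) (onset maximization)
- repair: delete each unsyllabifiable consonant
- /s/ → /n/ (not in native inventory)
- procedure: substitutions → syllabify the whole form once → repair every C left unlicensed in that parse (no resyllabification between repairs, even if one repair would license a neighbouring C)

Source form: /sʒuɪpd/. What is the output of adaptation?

Substitution: /s/ → /n/, giving /nʒuɪpd/.
Syllabifying with onset maximization leaves /n/, /d/ stranded (at most one coda consonant is licensed; onsets are limited to one consonant).
Each unlicensed consonant is deleted: /n/, /d/.

ʒuɪp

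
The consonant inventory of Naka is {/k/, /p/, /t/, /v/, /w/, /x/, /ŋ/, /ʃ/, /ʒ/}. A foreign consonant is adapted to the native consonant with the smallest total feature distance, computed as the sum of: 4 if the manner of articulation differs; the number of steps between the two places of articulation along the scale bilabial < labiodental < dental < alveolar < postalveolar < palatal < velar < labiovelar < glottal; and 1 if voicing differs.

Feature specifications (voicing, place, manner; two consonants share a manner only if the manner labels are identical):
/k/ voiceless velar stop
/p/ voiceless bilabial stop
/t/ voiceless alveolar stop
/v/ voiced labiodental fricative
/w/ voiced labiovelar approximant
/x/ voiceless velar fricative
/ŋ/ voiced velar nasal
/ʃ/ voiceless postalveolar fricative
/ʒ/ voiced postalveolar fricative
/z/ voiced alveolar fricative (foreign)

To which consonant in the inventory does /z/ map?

/ʒ/ is closest: same manner (fricative), place distance 1 (alveolar→postalveolar), same voicing; total 1. Next closest is /v/ at distance 2.

ʒ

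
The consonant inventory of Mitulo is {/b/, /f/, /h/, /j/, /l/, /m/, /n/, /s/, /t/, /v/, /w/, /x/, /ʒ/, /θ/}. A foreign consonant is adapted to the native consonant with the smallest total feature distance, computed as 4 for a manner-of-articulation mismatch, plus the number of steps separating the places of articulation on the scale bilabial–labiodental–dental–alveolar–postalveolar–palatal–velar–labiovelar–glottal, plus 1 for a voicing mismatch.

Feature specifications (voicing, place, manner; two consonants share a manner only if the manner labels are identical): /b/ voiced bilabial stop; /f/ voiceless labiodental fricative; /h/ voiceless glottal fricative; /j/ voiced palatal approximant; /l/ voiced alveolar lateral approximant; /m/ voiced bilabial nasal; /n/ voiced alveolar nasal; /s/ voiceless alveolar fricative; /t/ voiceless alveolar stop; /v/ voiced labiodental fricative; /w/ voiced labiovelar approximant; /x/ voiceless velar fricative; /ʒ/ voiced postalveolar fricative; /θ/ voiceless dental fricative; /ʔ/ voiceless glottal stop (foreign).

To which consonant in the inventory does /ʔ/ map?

/h/ is closest: manner differs (stop→fricative, +4), place distance 0 (glottal→glottal), same voicing; total 4. Next closest is /t/ at distance 5.

h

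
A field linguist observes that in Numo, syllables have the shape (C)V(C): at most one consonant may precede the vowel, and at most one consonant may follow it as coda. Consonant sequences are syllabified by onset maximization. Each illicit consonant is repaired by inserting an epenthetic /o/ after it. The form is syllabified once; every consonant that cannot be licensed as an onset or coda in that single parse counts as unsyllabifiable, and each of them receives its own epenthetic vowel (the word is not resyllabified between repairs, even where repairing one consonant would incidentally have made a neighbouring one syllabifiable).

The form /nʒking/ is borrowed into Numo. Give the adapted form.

noʒokingo

The consonants /n/, /ʒ/, /g/ cannot be parsed into a legal (C)V(C) syllable (at most one coda consonant is licensed; onsets are limited to one consonant).
Epenthesis after each stranded consonant: /n/ → /no/, /ʒ/ → /ʒo/, /g/ → /go/.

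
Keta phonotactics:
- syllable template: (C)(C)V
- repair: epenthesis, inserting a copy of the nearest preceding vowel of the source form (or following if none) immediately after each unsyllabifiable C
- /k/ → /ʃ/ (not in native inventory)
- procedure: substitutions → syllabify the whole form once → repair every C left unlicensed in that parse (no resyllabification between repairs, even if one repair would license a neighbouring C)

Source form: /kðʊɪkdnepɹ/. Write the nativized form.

ʃðʊɪʃɪdnepeɹe

Substitution: /k/ → /ʃ/, giving /ʃðʊɪʃdnepɹ/.
Under (C)(C)V, the unsyllabifiable consonants are /ʃ/, /p/, /ɹ/ (no codas are permitted; onsets may contain at most 2 consonants).
Inserting the epenthetic vowel yields /ʃ/ → /ʃɪ/, /p/ → /pe/, /ɹ/ → /ɹe/.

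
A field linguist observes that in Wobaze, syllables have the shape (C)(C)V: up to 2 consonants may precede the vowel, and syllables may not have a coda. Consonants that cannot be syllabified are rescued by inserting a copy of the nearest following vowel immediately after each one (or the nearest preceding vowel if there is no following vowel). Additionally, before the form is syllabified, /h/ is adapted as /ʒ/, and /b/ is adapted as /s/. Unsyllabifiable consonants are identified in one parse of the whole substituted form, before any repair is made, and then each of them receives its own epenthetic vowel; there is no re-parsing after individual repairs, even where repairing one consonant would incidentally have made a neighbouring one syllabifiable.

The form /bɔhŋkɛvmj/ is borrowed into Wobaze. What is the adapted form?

Substitution: /b/ → /s/, /h/ → /ʒ/, giving /sɔʒŋkɛvmj/.
The consonants /ʒ/, /v/, /m/, /j/ cannot be parsed into a legal (C)(C)V syllable (no codas are permitted; onsets may contain at most 2 consonants).
Epenthesis after each stranded consonant: /ʒ/ → /ʒɛ/, /v/ → /vɛ/, /m/ → /mɛ/, /j/ → /jɛ/.

sɔʒɛŋkɛvɛmɛjɛ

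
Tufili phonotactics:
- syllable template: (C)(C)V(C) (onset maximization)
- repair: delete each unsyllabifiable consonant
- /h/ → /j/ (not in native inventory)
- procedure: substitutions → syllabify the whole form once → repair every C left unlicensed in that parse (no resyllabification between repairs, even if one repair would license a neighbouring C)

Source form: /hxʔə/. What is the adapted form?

xʔə

Substitution: /h/ → /j/, giving /jxʔə/.
Syllabifying with onset maximization leaves /j/ stranded (at most one coda consonant is licensed; onsets may contain at most 2 consonants).
Deleting the stranded consonants removes /j/.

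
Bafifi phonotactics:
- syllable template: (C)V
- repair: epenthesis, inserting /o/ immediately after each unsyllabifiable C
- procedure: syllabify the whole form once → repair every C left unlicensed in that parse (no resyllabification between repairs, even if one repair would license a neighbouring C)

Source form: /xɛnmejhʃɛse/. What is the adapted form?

xɛnomejohoʃɛse

Syllabifying with onset maximization leaves /n/, /j/, /h/ stranded (no codas are permitted; onsets are limited to one consonant).
Inserting the epenthetic vowel yields /n/ → /no/, /j/ → /jo/, /h/ → /ho/.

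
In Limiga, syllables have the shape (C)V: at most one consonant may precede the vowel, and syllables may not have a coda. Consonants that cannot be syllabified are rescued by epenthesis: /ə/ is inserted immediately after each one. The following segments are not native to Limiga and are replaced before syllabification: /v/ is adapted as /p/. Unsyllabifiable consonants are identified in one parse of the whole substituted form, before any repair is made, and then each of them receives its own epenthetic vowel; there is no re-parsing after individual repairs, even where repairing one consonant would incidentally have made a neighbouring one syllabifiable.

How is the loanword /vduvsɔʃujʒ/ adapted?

pədupəsɔʃujəʒə

Substitution: /v/ → /p/, giving /pdupsɔʃujʒ/.
The consonants /p/, /p/, /j/, /ʒ/ cannot be parsed into a legal (C)V syllable (no codas are permitted; onsets are limited to one consonant).
Inserting the epenthetic vowel yields /p/ → /pə/, /p/ → /pə/, /j/ → /jə/, /ʒ/ → /ʒə/.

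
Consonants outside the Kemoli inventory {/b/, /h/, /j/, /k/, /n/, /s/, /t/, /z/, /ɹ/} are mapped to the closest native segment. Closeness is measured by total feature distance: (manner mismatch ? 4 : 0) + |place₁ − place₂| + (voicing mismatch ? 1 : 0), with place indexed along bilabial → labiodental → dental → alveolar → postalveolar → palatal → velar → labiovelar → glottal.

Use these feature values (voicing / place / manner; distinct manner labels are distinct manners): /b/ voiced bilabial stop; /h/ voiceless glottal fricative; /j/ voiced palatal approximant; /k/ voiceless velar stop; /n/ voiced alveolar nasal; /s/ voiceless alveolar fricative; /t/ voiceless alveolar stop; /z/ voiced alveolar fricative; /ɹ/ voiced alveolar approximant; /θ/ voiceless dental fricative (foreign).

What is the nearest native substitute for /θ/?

/s/ is closest: same manner (fricative), place distance 1 (dental→alveolar), same voicing; total 1. Next closest is /z/ at distance 2.

s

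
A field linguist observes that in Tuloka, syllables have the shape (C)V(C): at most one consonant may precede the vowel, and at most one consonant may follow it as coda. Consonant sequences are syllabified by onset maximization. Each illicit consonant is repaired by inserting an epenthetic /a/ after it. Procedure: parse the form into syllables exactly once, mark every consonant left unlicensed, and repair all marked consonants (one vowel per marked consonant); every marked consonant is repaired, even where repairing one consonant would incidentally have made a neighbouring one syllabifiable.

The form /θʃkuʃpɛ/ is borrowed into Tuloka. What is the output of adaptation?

θaʃakuʃpɛ

Under (C)V(C), the unsyllabifiable consonants are /θ/, /ʃ/ (at most one coda consonant is licensed; onsets are limited to one consonant).
Each unlicensed consonant becomes the onset of a new syllable: /θ/ → /θa/, /ʃ/ → /ʃa/.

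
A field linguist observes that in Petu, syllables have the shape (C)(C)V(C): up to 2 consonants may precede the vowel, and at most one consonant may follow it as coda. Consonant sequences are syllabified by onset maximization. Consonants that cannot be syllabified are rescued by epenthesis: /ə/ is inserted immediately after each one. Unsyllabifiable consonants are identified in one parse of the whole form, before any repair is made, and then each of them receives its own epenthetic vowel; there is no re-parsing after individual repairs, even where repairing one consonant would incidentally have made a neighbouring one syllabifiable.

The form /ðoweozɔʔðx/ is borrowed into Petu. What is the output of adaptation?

ðoweozɔʔðəxə

Syllabifying with onset maximization leaves /ð/, /x/ stranded (at most one coda consonant is licensed; onsets may contain at most 2 consonants).
Each unlicensed consonant becomes the onset of a new syllable: /ð/ → /ðə/, /x/ → /xə/.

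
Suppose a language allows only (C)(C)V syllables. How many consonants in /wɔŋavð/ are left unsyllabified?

The consonants /v/, /ð/ cannot be parsed into a legal (C)(C)V syllable (no codas are permitted; onsets may contain at most 2 consonants).

2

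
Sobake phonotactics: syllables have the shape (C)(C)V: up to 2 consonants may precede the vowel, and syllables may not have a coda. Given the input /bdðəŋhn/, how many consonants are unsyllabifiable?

Under (C)(C)V, the unsyllabifiable consonants are /b/, /ŋ/, /h/, /n/ (no codas are permitted; onsets may contain at most 2 consonants).

4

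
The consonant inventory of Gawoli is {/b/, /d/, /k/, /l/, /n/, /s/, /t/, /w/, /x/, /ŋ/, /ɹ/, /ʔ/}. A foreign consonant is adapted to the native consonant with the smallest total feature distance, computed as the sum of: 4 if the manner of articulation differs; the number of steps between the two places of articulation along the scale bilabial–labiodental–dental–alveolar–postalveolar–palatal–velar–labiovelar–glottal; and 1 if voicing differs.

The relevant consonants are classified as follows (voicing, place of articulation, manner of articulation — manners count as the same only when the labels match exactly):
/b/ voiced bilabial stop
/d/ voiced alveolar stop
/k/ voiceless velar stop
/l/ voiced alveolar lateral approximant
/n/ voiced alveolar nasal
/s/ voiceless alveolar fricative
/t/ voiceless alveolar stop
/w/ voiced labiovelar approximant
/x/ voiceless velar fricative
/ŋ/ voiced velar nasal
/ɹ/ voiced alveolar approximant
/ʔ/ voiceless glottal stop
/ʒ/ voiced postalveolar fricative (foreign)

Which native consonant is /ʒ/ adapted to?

/s/ is closest: same manner (fricative), place distance 1 (postalveolar→alveolar), voicing differs (+1); total 2. Next closest is /x/ at distance 3.

s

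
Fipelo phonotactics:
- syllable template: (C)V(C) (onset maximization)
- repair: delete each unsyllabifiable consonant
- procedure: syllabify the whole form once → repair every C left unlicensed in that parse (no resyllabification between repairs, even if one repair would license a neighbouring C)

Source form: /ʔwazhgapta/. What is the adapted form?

wazgapta

Syllabifying with onset maximization leaves /ʔ/, /h/ stranded (at most one coda consonant is licensed; onsets are limited to one consonant).
Deletion applies to /ʔ/, /h/.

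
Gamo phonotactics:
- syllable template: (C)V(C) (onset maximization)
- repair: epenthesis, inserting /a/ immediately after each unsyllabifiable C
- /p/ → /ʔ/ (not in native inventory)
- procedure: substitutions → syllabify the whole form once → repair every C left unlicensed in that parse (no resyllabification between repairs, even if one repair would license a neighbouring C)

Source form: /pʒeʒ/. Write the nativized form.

ʔaʒeʒ

Substitution: /p/ → /ʔ/, giving /ʔʒeʒ/.
Under (C)V(C), the unsyllabifiable consonants are /ʔ/ (at most one coda consonant is licensed; onsets are limited to one consonant).
Epenthesis after each stranded consonant: /ʔ/ → /ʔa/.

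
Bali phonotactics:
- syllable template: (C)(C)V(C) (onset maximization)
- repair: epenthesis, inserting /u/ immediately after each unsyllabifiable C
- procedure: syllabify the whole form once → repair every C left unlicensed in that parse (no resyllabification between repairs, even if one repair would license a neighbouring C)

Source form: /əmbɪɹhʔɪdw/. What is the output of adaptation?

Under (C)(C)V(C), the unsyllabifiable consonants are /w/ (at most one coda consonant is licensed; onsets may contain at most 2 consonants).
Epenthesis after each stranded consonant: /w/ → /wu/.

əmbɪɹhʔɪdwu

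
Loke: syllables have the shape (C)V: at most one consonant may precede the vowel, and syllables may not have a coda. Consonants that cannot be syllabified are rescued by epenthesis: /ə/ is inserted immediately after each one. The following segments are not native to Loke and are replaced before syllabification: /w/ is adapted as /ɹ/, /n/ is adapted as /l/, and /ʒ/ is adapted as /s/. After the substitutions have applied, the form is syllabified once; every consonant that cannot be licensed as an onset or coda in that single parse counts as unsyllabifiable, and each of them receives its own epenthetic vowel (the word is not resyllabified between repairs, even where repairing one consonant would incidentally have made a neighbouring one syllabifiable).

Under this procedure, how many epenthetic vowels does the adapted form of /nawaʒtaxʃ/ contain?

After substitution the input is /laɹastaxʃ/.
The unsyllabifiable consonants are /s/, /x/, /ʃ/; each receives one epenthetic vowel.

3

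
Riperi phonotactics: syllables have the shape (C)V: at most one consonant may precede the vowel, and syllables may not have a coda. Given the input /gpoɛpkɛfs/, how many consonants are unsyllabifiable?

4

The consonants /g/, /p/, /f/, /s/ cannot be parsed into a legal (C)V syllable (no codas are permitted; onsets are limited to one consonant).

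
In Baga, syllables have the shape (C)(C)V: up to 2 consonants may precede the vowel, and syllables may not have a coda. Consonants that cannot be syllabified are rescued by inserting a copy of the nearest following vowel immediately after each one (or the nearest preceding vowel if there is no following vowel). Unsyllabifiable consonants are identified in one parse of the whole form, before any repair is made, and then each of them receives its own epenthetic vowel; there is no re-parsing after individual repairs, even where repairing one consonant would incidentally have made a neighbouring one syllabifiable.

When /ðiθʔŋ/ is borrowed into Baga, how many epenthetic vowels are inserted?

The unsyllabifiable consonants are /θ/, /ʔ/, /ŋ/; each receives one epenthetic vowel.

3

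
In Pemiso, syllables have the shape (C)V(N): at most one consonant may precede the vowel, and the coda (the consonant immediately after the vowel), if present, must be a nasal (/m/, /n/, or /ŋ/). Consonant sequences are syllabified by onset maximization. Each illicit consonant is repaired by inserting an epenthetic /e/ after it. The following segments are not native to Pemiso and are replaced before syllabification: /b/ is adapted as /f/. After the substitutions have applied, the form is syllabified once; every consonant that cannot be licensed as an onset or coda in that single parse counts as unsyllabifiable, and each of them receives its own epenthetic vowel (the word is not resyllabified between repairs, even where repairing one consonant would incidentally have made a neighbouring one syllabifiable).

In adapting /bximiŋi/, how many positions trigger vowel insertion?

After substitution the input is /fximiŋi/.
The unsyllabifiable consonants are /f/; each receives one epenthetic vowel.

1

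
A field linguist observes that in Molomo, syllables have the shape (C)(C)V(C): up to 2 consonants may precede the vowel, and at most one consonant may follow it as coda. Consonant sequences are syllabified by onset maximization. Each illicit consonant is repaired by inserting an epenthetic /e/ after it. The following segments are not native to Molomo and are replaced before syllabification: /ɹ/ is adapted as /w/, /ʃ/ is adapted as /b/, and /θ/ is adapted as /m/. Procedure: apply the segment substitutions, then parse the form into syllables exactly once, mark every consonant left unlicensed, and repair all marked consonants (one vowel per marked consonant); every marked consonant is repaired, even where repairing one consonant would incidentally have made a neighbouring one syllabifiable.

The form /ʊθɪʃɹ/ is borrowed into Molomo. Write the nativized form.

ʊmɪbwe

Substitution: /θ/ → /m/, /ʃ/ → /b/, /ɹ/ → /w/, giving /ʊmɪbw/.
Under (C)(C)V(C), the unsyllabifiable consonants are /w/ (at most one coda consonant is licensed; onsets may contain at most 2 consonants).
Inserting the epenthetic vowel yields /w/ → /we/.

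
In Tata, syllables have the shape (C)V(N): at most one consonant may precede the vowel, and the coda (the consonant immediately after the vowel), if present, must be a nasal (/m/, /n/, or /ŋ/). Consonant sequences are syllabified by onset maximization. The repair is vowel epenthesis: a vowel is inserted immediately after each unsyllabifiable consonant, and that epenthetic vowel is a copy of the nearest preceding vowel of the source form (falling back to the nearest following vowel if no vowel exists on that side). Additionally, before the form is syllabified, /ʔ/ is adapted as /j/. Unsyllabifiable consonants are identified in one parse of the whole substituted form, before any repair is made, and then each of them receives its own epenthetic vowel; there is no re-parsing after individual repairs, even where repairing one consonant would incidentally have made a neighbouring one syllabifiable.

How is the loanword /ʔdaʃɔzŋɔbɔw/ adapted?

jadaʃɔzɔŋɔbɔwɔ

Substitution: /ʔ/ → /j/, giving /jdaʃɔzŋɔbɔw/.
Under (C)V(N), the unsyllabifiable consonants are /j/, /z/, /w/ (only a nasal (/m/, /n/, or /ŋ/) is licensed in coda position; onsets are limited to one consonant).
Epenthesis after each stranded consonant: /j/ → /ja/, /z/ → /zɔ/, /w/ → /wɔ/.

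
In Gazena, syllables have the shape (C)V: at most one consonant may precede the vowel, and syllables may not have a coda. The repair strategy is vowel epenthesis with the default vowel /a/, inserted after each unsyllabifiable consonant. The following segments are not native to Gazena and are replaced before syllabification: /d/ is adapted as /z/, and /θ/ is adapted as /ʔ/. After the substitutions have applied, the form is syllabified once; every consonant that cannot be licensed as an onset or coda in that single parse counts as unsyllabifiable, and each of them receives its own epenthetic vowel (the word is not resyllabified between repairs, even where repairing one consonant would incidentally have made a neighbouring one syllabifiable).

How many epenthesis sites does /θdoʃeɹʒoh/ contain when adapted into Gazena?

After substitution the input is /ʔzoʃeɹʒoh/.
The unsyllabifiable consonants are /ʔ/, /ɹ/, /h/; each receives one epenthetic vowel.

3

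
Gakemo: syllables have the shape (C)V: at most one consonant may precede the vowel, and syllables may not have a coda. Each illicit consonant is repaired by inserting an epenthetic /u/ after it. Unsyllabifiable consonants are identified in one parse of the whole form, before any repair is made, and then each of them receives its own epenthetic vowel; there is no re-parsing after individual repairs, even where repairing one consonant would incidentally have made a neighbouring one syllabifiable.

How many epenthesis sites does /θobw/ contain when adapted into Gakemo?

2

The unsyllabifiable consonants are /b/, /w/; each receives one epenthetic vowel.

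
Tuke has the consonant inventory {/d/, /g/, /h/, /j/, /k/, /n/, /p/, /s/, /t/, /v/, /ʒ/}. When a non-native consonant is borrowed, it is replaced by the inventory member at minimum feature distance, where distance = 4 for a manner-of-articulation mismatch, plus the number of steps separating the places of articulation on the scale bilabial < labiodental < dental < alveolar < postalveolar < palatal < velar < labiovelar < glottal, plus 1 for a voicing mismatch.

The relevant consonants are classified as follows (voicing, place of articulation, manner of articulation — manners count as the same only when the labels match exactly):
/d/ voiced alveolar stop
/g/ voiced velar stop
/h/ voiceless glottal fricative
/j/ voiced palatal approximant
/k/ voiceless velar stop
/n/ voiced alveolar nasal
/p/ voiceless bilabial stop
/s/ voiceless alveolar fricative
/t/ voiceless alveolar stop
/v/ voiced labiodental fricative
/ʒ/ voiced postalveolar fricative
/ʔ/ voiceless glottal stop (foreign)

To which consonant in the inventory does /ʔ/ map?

k

/k/ is closest: same manner (stop), place distance 2 (glottal→velar), same voicing; total 2. Next closest is /g/ at distance 3.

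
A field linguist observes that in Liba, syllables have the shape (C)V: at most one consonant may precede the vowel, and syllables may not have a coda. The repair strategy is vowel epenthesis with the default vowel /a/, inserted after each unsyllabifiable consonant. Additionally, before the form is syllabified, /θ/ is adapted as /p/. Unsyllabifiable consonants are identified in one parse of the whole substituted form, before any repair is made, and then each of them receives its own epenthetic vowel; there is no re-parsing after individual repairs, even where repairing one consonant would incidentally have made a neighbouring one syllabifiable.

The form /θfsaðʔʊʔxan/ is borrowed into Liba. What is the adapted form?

Substitution: /θ/ → /p/, giving /pfsaðʔʊʔxan/.
Under (C)V, the unsyllabifiable consonants are /p/, /f/, /ð/, /ʔ/, /n/ (no codas are permitted; onsets are limited to one consonant).
Inserting the epenthetic vowel yields /p/ → /pa/, /f/ → /fa/, /ð/ → /ða/, /ʔ/ → /ʔa/, /n/ → /na/.

pafasaðaʔʊʔaxana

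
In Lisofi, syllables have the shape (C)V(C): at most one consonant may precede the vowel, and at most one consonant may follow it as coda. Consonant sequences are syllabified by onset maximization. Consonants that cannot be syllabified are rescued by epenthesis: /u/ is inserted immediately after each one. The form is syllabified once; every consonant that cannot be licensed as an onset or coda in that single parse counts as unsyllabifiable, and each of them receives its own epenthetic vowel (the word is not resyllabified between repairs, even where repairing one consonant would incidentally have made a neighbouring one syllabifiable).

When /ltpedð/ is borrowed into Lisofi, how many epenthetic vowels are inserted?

3

The unsyllabifiable consonants are /l/, /t/, /ð/; each receives one epenthetic vowel.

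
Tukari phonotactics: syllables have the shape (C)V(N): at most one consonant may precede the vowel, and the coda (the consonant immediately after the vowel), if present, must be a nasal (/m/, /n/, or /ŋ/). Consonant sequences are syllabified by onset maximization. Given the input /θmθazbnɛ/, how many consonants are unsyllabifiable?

4

Syllabifying with onset maximization leaves /θ/, /m/, /z/, /b/ stranded (only a nasal (/m/, /n/, or /ŋ/) is licensed in coda position; onsets are limited to one consonant).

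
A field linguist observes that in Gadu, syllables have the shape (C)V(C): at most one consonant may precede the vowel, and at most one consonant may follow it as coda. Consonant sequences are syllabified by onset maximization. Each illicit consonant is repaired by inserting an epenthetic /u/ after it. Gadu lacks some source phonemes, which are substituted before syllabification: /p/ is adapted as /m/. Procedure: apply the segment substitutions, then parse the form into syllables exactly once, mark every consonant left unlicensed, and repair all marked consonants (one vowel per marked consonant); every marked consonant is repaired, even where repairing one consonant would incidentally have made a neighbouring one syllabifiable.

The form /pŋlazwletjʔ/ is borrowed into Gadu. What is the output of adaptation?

Substitution: /p/ → /m/, giving /mŋlazwletjʔ/.
The consonants /m/, /ŋ/, /w/, /j/, /ʔ/ cannot be parsed into a legal (C)V(C) syllable (at most one coda consonant is licensed; onsets are limited to one consonant).
Each unlicensed consonant becomes the onset of a new syllable: /m/ → /mu/, /ŋ/ → /ŋu/, /w/ → /wu/, /j/ → /ju/, /ʔ/ → /ʔu/.

muŋulazwuletjuʔu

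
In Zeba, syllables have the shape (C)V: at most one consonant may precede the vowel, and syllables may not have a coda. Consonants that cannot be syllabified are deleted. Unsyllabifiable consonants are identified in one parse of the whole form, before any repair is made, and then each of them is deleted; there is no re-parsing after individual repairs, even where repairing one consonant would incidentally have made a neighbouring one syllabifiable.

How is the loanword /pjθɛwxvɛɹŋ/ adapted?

Syllabifying with onset maximization leaves /p/, /j/, /w/, /x/, /ɹ/, /ŋ/ stranded (no codas are permitted; onsets are limited to one consonant).
Each unlicensed consonant is deleted: /p/, /j/, /w/, /x/, /ɹ/, /ŋ/.

θɛvɛ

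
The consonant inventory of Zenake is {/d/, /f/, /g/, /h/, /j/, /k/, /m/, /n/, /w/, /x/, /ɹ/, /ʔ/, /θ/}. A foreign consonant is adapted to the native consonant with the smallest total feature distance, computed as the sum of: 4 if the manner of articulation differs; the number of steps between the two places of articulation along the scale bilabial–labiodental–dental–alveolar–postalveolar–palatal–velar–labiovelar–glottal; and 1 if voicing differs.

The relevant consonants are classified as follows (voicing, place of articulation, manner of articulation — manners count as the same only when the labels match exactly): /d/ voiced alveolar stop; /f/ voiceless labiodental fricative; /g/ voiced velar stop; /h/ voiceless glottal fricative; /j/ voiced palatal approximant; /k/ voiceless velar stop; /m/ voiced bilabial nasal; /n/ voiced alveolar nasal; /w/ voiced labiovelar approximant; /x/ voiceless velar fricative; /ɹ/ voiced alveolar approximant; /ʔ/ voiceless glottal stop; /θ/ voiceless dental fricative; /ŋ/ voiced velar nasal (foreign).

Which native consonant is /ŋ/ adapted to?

n

/n/ is closest: same manner (nasal), place distance 3 (velar→alveolar), same voicing; total 3. Next closest is /g/ at distance 4.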